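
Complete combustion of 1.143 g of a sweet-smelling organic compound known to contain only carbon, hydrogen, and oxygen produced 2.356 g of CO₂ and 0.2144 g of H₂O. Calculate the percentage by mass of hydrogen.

2.10%

mol C = 2.356 g CO₂ ÷ 44.009 g/mol = 0.053535 mol
mol H = 2 × 0.2144 g H₂O ÷ 18.015 g/mol = 0.023802 mol
mass O = 1.143 − (0.64300 + 0.023993) = 0.47600 g → mol O = 0.47600 ÷ 15.999 = 0.029752 mol
mass % H = 0.023993 g ÷ 1.143 g × 100%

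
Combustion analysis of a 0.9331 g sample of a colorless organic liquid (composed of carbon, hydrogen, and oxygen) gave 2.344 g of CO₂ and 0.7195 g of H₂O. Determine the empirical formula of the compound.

C4H6O

mol C = 2.344 g CO₂ ÷ 44.009 g/mol = 0.053262 mol
mol H = 2 × 0.7195 g H₂O ÷ 18.015 g/mol = 0.079878 mol
mass O = 0.9331 − (0.63973 + 0.080517) = 0.21286 g → mol O = 0.21286 ÷ 15.999 = 0.013304 mol
Divide by the smallest (0.013304 mol): C 4.003, H 6.004, O 1.000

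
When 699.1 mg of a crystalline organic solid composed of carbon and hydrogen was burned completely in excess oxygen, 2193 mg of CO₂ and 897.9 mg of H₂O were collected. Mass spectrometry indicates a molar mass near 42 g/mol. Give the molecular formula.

C3H6

mol C = 2.193 g CO₂ ÷ 44.009 g/mol = 0.049831 mol
mol H = 2 × 0.8979 g H₂O ÷ 18.015 g/mol = 0.099684 mol
Divide by the smallest (0.049831 mol): C 1.000, H 2.000
Empirical formula: CH2
Empirical-formula mass = 14.03 g/mol; 42 ÷ 14.03 ≈ 3, so the molecular formula is C3H6.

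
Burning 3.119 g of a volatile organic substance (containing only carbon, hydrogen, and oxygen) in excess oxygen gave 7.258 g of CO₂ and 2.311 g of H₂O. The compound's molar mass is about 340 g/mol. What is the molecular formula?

mol C = 7.258 g CO₂ ÷ 44.009 g/mol = 0.16492 mol
mol H = 2 × 2.311 g H₂O ÷ 18.015 g/mol = 0.25656 mol
mass O = 3.119 − (1.9809 + 0.25862) = 0.87952 g → mol O = 0.87952 ÷ 15.999 = 0.054973 mol
Divide by the smallest (0.054973 mol): C 3.000, H 4.667, O 1.000
Multiplying each by 3 gives whole numbers: C 9.00, H 14.00, O 3.00
Empirical formula: C9H14O3
Empirical-formula mass = 170.21 g/mol; 340 ÷ 170.21 ≈ 2, so the molecular formula is C18H28O6.

C18H28O6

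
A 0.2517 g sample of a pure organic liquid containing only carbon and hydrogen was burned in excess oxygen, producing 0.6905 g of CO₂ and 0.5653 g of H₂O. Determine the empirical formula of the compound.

CH4

mol C = 0.6905 g CO₂ ÷ 44.009 g/mol = 0.015690 mol
mol H = 2 × 0.5653 g H₂O ÷ 18.015 g/mol = 0.062759 mol
Divide by the smallest (0.015690 mol): C 1.000, H 4.000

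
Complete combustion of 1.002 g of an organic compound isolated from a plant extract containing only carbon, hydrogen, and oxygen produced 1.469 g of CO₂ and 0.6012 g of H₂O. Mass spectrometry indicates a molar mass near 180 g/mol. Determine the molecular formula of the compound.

mol C = 1.469 g CO₂ ÷ 44.009 g/mol = 0.033380 mol
mol H = 2 × 0.6012 g H₂O ÷ 18.015 g/mol = 0.066744 mol
mass O = 1.002 − (0.40092 + 0.067278) = 0.53380 g → mol O = 0.53380 ÷ 15.999 = 0.033365 mol
Divide by the smallest (0.033365 mol): C 1.000, H 2.000, O 1.000
Empirical formula: CH2O
Empirical-formula mass = 30.03 g/mol; 180 ÷ 30.03 ≈ 6, so the molecular formula is C6H12O6.

C6H12O6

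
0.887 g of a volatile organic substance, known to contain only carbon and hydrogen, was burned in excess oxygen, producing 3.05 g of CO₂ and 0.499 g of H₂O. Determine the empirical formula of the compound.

C5H4

mol C = 3.05 g CO₂ ÷ 44.009 g/mol = 0.06930 mol
mol H = 2 × 0.499 g H₂O ÷ 18.015 g/mol = 0.05540 mol
Divide by the smallest (0.05540 mol): C 1.251, H 1.000
Multiplying each by 4 gives whole numbers: C 5.00, H 4.00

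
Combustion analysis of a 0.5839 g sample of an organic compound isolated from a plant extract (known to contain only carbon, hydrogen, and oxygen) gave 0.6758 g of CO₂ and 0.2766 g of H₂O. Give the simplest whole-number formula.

C2H4O3

mol C = 0.6758 g CO₂ ÷ 44.009 g/mol = 0.015356 mol
mol H = 2 × 0.2766 g H₂O ÷ 18.015 g/mol = 0.030708 mol
mass O = 0.5839 − (0.18444 + 0.030953) = 0.36851 g → mol O = 0.36851 ÷ 15.999 = 0.023033 mol
Divide by the smallest (0.015356 mol): C 1.000, H 2.000, O 1.500
Multiplying each by 2 gives whole numbers: C 2.00, H 4.00, O 3.00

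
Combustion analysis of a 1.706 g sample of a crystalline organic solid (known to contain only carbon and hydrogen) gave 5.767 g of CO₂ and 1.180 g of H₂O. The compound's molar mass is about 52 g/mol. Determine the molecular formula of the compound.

mol C = 5.767 g CO₂ ÷ 44.009 g/mol = 0.13104 mol
mol H = 2 × 1.180 g H₂O ÷ 18.015 g/mol = 0.13100 mol
Divide by the smallest (0.13100 mol): C 1.000, H 1.000
Empirical formula: CH
Empirical-formula mass = 13.02 g/mol; 52 ÷ 13.02 ≈ 4, so the molecular formula is C4H4.

C4H4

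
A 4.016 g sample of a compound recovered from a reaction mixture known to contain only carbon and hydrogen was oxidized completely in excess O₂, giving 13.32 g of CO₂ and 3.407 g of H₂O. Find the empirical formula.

C4H5

mol C = 13.32 g CO₂ ÷ 44.009 g/mol = 0.30267 mol
mol H = 2 × 3.407 g H₂O ÷ 18.015 g/mol = 0.37824 mol
Divide by the smallest (0.30267 mol): C 1.000, H 1.250
Multiplying each by 4 gives whole numbers: C 4.00, H 5.00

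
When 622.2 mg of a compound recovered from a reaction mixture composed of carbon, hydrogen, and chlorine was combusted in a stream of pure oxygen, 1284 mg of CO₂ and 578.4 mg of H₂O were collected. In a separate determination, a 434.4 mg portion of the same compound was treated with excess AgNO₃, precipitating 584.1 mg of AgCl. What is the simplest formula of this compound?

mol C = 1.284 g CO₂ ÷ 44.009 g/mol = 0.029176 mol
mol H = 2 × 0.5784 g H₂O ÷ 18.015 g/mol = 0.064213 mol
From the AgCl data: mol Cl per gram of compound = (0.5841 ÷ 143.318) ÷ 0.4344 = 0.0093820 mol/g, so in the 0.6222 g combustion sample mol Cl = 0.0058375 mol
Divide by the smallest (0.0058375 mol): C 4.998, H 11.000, Cl 1.000

C5H11Cl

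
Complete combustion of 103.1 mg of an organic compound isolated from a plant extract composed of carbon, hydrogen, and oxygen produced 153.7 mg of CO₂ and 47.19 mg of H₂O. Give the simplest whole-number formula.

C2H3O2

mol C = 0.1537 g CO₂ ÷ 44.009 g/mol = 0.0034925 mol
mol H = 2 × 0.04719 g H₂O ÷ 18.015 g/mol = 0.0052390 mol
mass O = 0.1031 − (0.041948 + 0.0052809) = 0.055871 g → mol O = 0.055871 ÷ 15.999 = 0.0034922 mol
Divide by the smallest (0.0034922 mol): C 1.000, H 1.500, O 1.000
Multiplying each by 2 gives whole numbers: C 2.00, H 3.00, O 2.00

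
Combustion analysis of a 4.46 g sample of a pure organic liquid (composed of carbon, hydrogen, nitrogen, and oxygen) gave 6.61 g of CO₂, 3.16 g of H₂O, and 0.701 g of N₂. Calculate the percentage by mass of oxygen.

mol C = 6.61 g CO₂ ÷ 44.009 g/mol = 0.1502 mol
mol H = 2 × 3.16 g H₂O ÷ 18.015 g/mol = 0.3508 mol
mol N = 2 × 0.701 g N₂ ÷ 28.014 g/mol = 0.05005 mol
mass O = 4.46 − (1.804 + 0.3536 + 0.7010) = 1.601 g → mol O = 1.601 ÷ 15.999 = 0.1001 mol
mass % O = 1.601 g ÷ 4.46 g × 100%

35.9%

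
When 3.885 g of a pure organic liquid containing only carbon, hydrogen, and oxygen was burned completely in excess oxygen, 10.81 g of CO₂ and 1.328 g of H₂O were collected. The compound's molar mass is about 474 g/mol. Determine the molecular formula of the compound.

mol C = 10.81 g CO₂ ÷ 44.009 g/mol = 0.24563 mol
mol H = 2 × 1.328 g H₂O ÷ 18.015 g/mol = 0.14743 mol
mass O = 3.885 − (2.9503 + 0.14861) = 0.78611 g → mol O = 0.78611 ÷ 15.999 = 0.049135 mol
Divide by the smallest (0.049135 mol): C 4.999, H 3.001, O 1.000
Empirical formula: C5H3O
Empirical-formula mass = 79.08 g/mol; 474 ÷ 79.08 ≈ 6, so the molecular formula is C30H18O6.

C30H18O6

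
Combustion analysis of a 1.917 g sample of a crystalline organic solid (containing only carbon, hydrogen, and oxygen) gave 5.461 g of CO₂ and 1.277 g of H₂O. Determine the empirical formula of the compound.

mol C = 5.461 g CO₂ ÷ 44.009 g/mol = 0.12409 mol
mol H = 2 × 1.277 g H₂O ÷ 18.015 g/mol = 0.14177 mol
mass O = 1.917 − (1.4904 + 0.14290) = 0.28367 g → mol O = 0.28367 ÷ 15.999 = 0.017731 mol
Divide by the smallest (0.017731 mol): C 6.999, H 7.996, O 1.000

C7H8O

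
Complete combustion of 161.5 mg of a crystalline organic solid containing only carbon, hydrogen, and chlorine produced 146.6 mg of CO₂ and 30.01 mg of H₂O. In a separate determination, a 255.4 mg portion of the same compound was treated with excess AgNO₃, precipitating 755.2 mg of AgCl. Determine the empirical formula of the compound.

CHCl

mol C = 0.1466 g CO₂ ÷ 44.009 g/mol = 0.0033311 mol
mol H = 2 × 0.03001 g H₂O ÷ 18.015 g/mol = 0.0033317 mol
From the AgCl data: mol Cl per gram of compound = (0.7552 ÷ 143.318) ÷ 0.2554 = 0.020632 mol/g, so in the 0.1615 g combustion sample mol Cl = 0.0033321 mol
Divide by the smallest (0.0033311 mol): C 1.000, H 1.000, Cl 1.000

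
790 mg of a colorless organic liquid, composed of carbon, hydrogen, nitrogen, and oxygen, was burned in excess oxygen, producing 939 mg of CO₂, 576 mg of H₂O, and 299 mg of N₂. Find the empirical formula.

C2H6N2O

mol C = 0.939 g CO₂ ÷ 44.009 g/mol = 0.02134 mol
mol H = 2 × 0.576 g H₂O ÷ 18.015 g/mol = 0.06395 mol
mol N = 2 × 0.299 g N₂ ÷ 28.014 g/mol = 0.02135 mol
mass O = 0.790 − (0.2563 + 0.06446 + 0.2990) = 0.1703 g → mol O = 0.1703 ÷ 15.999 = 0.01064 mol
Divide by the smallest (0.01064 mol): C 2.005, H 6.009, N 2.006, O 1.000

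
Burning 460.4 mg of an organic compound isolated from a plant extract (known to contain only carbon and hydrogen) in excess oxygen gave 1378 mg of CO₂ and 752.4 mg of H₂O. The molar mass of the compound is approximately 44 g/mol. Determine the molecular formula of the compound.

mol C = 1.378 g CO₂ ÷ 44.009 g/mol = 0.031312 mol
mol H = 2 × 0.7524 g H₂O ÷ 18.015 g/mol = 0.083530 mol
Divide by the smallest (0.031312 mol): C 1.000, H 2.668
Multiplying each by 3 gives whole numbers: C 3.00, H 8.00
Empirical formula: C3H8
Empirical-formula mass = 44.10 g/mol; 44 ÷ 44.10 ≈ 1, so the molecular formula is C3H8.

C3H8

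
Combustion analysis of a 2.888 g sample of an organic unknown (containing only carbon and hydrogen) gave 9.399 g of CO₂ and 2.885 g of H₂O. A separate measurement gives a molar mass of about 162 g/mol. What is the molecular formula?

C12H18

mol C = 9.399 g CO₂ ÷ 44.009 g/mol = 0.21357 mol
mol H = 2 × 2.885 g H₂O ÷ 18.015 g/mol = 0.32029 mol
Divide by the smallest (0.21357 mol): C 1.000, H 1.500
Multiplying each by 2 gives whole numbers: C 2.00, H 3.00
Empirical formula: C2H3
Empirical-formula mass = 27.05 g/mol; 162 ÷ 27.05 ≈ 6, so the molecular formula is C12H18.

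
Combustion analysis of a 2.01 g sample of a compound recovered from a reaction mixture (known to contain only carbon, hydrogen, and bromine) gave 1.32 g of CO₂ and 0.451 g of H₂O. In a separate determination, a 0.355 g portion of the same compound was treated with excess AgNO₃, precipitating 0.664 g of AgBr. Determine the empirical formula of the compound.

mol C = 1.32 g CO₂ ÷ 44.009 g/mol = 0.02999 mol
mol H = 2 × 0.451 g H₂O ÷ 18.015 g/mol = 0.05007 mol
From the AgBr data: mol Br per gram of compound = (0.664 ÷ 187.772) ÷ 0.355 = 0.009961 mol/g, so in the 2.01 g combustion sample mol Br = 0.02002 mol
Divide by the smallest (0.02002 mol): C 1.498, H 2.501, Br 1.000
Multiplying each by 2 gives whole numbers: C 3.00, H 5.00, Br 2.00

C3H5Br2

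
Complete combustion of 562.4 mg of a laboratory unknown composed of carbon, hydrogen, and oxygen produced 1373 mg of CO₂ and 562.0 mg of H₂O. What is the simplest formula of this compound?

C4H8O

mol C = 1.373 g CO₂ ÷ 44.009 g/mol = 0.031198 mol
mol H = 2 × 0.5620 g H₂O ÷ 18.015 g/mol = 0.062392 mol
mass O = 0.5624 − (0.37472 + 0.062892) = 0.12479 g → mol O = 0.12479 ÷ 15.999 = 0.0077997 mol
Divide by the smallest (0.0077997 mol): C 4.000, H 7.999, O 1.000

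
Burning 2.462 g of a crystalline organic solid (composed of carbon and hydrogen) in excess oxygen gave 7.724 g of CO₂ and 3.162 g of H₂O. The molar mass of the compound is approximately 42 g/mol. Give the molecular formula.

C3H6

mol C = 7.724 g CO₂ ÷ 44.009 g/mol = 0.17551 mol
mol H = 2 × 3.162 g H₂O ÷ 18.015 g/mol = 0.35104 mol
Divide by the smallest (0.17551 mol): C 1.000, H 2.000
Empirical formula: CH2
Empirical-formula mass = 14.03 g/mol; 42 ÷ 14.03 ≈ 3, so the molecular formula is C3H6.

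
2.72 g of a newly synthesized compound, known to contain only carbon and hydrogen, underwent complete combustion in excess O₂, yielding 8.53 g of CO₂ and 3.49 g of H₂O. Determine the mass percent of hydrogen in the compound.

mol C = 8.53 g CO₂ ÷ 44.009 g/mol = 0.1938 mol
mol H = 2 × 3.49 g H₂O ÷ 18.015 g/mol = 0.3875 mol
mass % H = 0.3906 g ÷ 2.72 g × 100%

14.4%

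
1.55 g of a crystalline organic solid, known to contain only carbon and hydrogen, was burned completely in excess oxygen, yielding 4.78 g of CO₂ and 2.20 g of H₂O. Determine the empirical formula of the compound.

mol C = 4.78 g CO₂ ÷ 44.009 g/mol = 0.1086 mol
mol H = 2 × 2.20 g H₂O ÷ 18.015 g/mol = 0.2442 mol
Divide by the smallest (0.1086 mol): C 1.000, H 2.249
Multiplying each by 4 gives whole numbers: C 4.00, H 8.99

C4H9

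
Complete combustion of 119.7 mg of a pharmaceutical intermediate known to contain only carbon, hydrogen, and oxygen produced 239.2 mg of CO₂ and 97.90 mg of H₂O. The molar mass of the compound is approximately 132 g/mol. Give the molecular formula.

mol C = 0.2392 g CO₂ ÷ 44.009 g/mol = 0.0054353 mol
mol H = 2 × 0.09790 g H₂O ÷ 18.015 g/mol = 0.010869 mol
mass O = 0.1197 − (0.065283 + 0.010956) = 0.043462 g → mol O = 0.043462 ÷ 15.999 = 0.0027165 mol
Divide by the smallest (0.0027165 mol): C 2.001, H 4.001, O 1.000
Empirical formula: C2H4O
Empirical-formula mass = 44.05 g/mol; 132 ÷ 44.05 ≈ 3, so the molecular formula is C6H12O3.

C6H12O3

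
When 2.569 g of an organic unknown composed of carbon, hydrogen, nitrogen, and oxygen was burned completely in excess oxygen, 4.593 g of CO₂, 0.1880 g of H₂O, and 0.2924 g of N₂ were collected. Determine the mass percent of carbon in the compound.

48.79%

mol C = 4.593 g CO₂ ÷ 44.009 g/mol = 0.10437 mol
mol H = 2 × 0.1880 g H₂O ÷ 18.015 g/mol = 0.020871 mol
mol N = 2 × 0.2924 g N₂ ÷ 28.014 g/mol = 0.020875 mol
mass O = 2.569 − (1.2535 + 0.021038 + 0.29240) = 1.0020 g → mol O = 1.0020 ÷ 15.999 = 0.062631 mol
mass % C = 1.2535 g ÷ 2.569 g × 100%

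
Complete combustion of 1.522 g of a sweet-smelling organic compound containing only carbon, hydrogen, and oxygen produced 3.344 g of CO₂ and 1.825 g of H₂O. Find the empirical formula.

mol C = 3.344 g CO₂ ÷ 44.009 g/mol = 0.075984 mol
mol H = 2 × 1.825 g H₂O ÷ 18.015 g/mol = 0.20261 mol
mass O = 1.522 − (0.91265 + 0.20423) = 0.40512 g → mol O = 0.40512 ÷ 15.999 = 0.025322 mol
Divide by the smallest (0.025322 mol): C 3.001, H 8.001, O 1.000

C3H8O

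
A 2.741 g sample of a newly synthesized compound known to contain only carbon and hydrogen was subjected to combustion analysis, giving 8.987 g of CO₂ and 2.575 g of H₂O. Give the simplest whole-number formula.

mol C = 8.987 g CO₂ ÷ 44.009 g/mol = 0.20421 mol
mol H = 2 × 2.575 g H₂O ÷ 18.015 g/mol = 0.28587 mol
Divide by the smallest (0.20421 mol): C 1.000, H 1.400
Multiplying each by 5 gives whole numbers: C 5.00, H 7.00

C5H7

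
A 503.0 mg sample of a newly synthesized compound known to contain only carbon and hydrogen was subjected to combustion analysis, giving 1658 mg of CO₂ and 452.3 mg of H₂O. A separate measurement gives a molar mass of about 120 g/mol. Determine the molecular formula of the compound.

C9H12

mol C = 1.658 g CO₂ ÷ 44.009 g/mol = 0.037674 mol
mol H = 2 × 0.4523 g H₂O ÷ 18.015 g/mol = 0.050214 mol
Divide by the smallest (0.037674 mol): C 1.000, H 1.333
Multiplying each by 3 gives whole numbers: C 3.00, H 4.00
Empirical formula: C3H4
Empirical-formula mass = 40.06 g/mol; 120 ÷ 40.06 ≈ 3, so the molecular formula is C9H12.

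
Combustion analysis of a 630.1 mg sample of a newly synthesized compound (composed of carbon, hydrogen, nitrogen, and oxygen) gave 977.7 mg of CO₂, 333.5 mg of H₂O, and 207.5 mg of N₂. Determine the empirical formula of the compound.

mol C = 0.9777 g CO₂ ÷ 44.009 g/mol = 0.022216 mol
mol H = 2 × 0.3335 g H₂O ÷ 18.015 g/mol = 0.037025 mol
mol N = 2 × 0.2075 g N₂ ÷ 28.014 g/mol = 0.014814 mol
mass O = 0.6301 − (0.26684 + 0.037321 + 0.20750) = 0.11844 g → mol O = 0.11844 ÷ 15.999 = 0.0074032 mol
Divide by the smallest (0.0074032 mol): C 3.001, H 5.001, N 2.001, O 1.000

C3H5N2O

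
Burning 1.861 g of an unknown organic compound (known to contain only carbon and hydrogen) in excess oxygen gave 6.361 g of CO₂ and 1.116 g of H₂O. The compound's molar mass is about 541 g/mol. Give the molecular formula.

mol C = 6.361 g CO₂ ÷ 44.009 g/mol = 0.14454 mol
mol H = 2 × 1.116 g H₂O ÷ 18.015 g/mol = 0.12390 mol
Divide by the smallest (0.12390 mol): C 1.167, H 1.000
Multiplying each by 6 gives whole numbers: C 7.00, H 6.00
Empirical formula: C7H6
Empirical-formula mass = 90.12 g/mol; 541 ÷ 90.12 ≈ 6, so the molecular formula is C42H36.

C42H36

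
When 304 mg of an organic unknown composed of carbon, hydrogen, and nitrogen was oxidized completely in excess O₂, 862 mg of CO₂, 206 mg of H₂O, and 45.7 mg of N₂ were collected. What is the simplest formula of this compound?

C6H7N

mol C = 0.862 g CO₂ ÷ 44.009 g/mol = 0.01959 mol
mol H = 2 × 0.206 g H₂O ÷ 18.015 g/mol = 0.02287 mol
mol N = 2 × 0.0457 g N₂ ÷ 28.014 g/mol = 0.003263 mol
Divide by the smallest (0.003263 mol): C 6.003, H 7.010, N 1.000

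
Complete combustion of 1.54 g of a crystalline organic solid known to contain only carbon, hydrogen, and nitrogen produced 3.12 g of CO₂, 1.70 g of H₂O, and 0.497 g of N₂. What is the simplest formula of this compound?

C6H16N3

mol C = 3.12 g CO₂ ÷ 44.009 g/mol = 0.07089 mol
mol H = 2 × 1.70 g H₂O ÷ 18.015 g/mol = 0.1887 mol
mol N = 2 × 0.497 g N₂ ÷ 28.014 g/mol = 0.03548 mol
Divide by the smallest (0.03548 mol): C 1.998, H 5.319, N 1.000
Multiplying each by 3 gives whole numbers: C 5.99, H 15.96, N 3.00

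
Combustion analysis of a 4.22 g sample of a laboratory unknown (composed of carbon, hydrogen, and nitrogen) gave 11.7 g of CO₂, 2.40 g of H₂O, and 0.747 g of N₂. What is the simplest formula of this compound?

C5H5N

mol C = 11.7 g CO₂ ÷ 44.009 g/mol = 0.2659 mol
mol H = 2 × 2.40 g H₂O ÷ 18.015 g/mol = 0.2664 mol
mol N = 2 × 0.747 g N₂ ÷ 28.014 g/mol = 0.05333 mol
Divide by the smallest (0.05333 mol): C 4.985, H 4.996, N 1.000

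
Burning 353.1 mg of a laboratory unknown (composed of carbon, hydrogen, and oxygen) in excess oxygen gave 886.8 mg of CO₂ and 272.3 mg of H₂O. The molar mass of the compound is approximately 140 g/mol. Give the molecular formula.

mol C = 0.8868 g CO₂ ÷ 44.009 g/mol = 0.020150 mol
mol H = 2 × 0.2723 g H₂O ÷ 18.015 g/mol = 0.030230 mol
mass O = 0.3531 − (0.24203 + 0.030472) = 0.080601 g → mol O = 0.080601 ÷ 15.999 = 0.0050379 mol
Divide by the smallest (0.0050379 mol): C 4.000, H 6.001, O 1.000
Empirical formula: C4H6O
Empirical-formula mass = 70.09 g/mol; 140 ÷ 70.09 ≈ 2, so the molecular formula is C8H12O2.

C8H12O2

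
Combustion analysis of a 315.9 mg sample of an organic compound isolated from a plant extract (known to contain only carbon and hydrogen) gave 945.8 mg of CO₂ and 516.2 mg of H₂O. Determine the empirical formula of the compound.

mol C = 0.9458 g CO₂ ÷ 44.009 g/mol = 0.021491 mol
mol H = 2 × 0.5162 g H₂O ÷ 18.015 g/mol = 0.057308 mol
Divide by the smallest (0.021491 mol): C 1.000, H 2.667
Multiplying each by 3 gives whole numbers: C 3.00, H 8.00

C3H8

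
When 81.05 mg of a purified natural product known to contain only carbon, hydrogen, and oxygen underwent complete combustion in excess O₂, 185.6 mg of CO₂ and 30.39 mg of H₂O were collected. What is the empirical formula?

C5H4O2

mol C = 0.1856 g CO₂ ÷ 44.009 g/mol = 0.0042173 mol
mol H = 2 × 0.03039 g H₂O ÷ 18.015 g/mol = 0.0033739 mol
mass O = 0.08105 − (0.050654 + 0.0034008) = 0.026995 g → mol O = 0.026995 ÷ 15.999 = 0.0016873 mol
Divide by the smallest (0.0016873 mol): C 2.499, H 2.000, O 1.000
Multiplying each by 2 gives whole numbers: C 5.00, H 4.00, O 2.00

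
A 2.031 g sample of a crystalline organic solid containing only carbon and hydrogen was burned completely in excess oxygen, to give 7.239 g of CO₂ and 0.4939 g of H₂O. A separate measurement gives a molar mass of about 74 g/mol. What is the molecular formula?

C6H2

mol C = 7.239 g CO₂ ÷ 44.009 g/mol = 0.16449 mol
mol H = 2 × 0.4939 g H₂O ÷ 18.015 g/mol = 0.054832 mol
Divide by the smallest (0.054832 mol): C 3.000, H 1.000
Empirical formula: C3H
Empirical-formula mass = 37.04 g/mol; 74 ÷ 37.04 ≈ 2, so the molecular formula is C6H2.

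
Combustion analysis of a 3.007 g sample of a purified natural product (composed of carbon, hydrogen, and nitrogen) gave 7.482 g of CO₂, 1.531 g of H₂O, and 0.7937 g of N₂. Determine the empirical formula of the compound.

mol C = 7.482 g CO₂ ÷ 44.009 g/mol = 0.17001 mol
mol H = 2 × 1.531 g H₂O ÷ 18.015 g/mol = 0.16997 mol
mol N = 2 × 0.7937 g N₂ ÷ 28.014 g/mol = 0.056665 mol
Divide by the smallest (0.056665 mol): C 3.000, H 3.000, N 1.000

C3H3N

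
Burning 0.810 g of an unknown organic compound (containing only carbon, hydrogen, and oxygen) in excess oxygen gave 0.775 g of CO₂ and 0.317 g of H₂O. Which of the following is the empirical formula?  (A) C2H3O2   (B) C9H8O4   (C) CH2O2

(C) CH2O2

mol C = 0.775 g CO₂ ÷ 44.009 g/mol = 0.01761 mol
mol H = 2 × 0.317 g H₂O ÷ 18.015 g/mol = 0.03519 mol
mass O = 0.810 − (0.2115 + 0.03547) = 0.5630 g → mol O = 0.5630 ÷ 15.999 = 0.03519 mol
Divide by the smallest (0.01761 mol): C 1.000, H 1.998, O 1.998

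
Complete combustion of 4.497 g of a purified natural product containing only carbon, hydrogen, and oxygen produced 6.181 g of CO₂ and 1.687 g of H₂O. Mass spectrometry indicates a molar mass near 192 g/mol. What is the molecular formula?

C6H8O7

mol C = 6.181 g CO₂ ÷ 44.009 g/mol = 0.14045 mol
mol H = 2 × 1.687 g H₂O ÷ 18.015 g/mol = 0.18729 mol
mass O = 4.497 − (1.6869 + 0.18879) = 2.6213 g → mol O = 2.6213 ÷ 15.999 = 0.16384 mol
Divide by the smallest (0.14045 mol): C 1.000, H 1.334, O 1.167
Multiplying each by 6 gives whole numbers: C 6.00, H 8.00, O 7.00
Empirical formula: C6H8O7
Empirical-formula mass = 192.12 g/mol; 192 ÷ 192.12 ≈ 1, so the molecular formula is C6H8O7.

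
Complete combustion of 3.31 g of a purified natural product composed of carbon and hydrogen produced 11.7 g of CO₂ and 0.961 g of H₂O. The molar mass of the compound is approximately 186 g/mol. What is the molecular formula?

C15H6

mol C = 11.7 g CO₂ ÷ 44.009 g/mol = 0.2659 mol
mol H = 2 × 0.961 g H₂O ÷ 18.015 g/mol = 0.1067 mol
Divide by the smallest (0.1067 mol): C 2.492, H 1.000
Multiplying each by 2 gives whole numbers: C 4.98, H 2.00
Empirical formula: C5H2
Empirical-formula mass = 62.07 g/mol; 186 ÷ 62.07 ≈ 3, so the molecular formula is C15H6.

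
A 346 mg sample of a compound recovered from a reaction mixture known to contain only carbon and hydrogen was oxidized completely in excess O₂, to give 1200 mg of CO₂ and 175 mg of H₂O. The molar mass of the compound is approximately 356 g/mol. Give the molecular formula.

mol C = 1.20 g CO₂ ÷ 44.009 g/mol = 0.02727 mol
mol H = 2 × 0.175 g H₂O ÷ 18.015 g/mol = 0.01943 mol
Divide by the smallest (0.01943 mol): C 1.403, H 1.000
Multiplying each by 5 gives whole numbers: C 7.02, H 5.00
Empirical formula: C7H5
Empirical-formula mass = 89.12 g/mol; 356 ÷ 89.12 ≈ 4, so the molecular formula is C28H20.

C28H20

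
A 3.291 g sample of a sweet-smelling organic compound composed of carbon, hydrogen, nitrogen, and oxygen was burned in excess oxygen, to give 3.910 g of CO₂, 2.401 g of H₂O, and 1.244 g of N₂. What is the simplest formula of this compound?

mol C = 3.910 g CO₂ ÷ 44.009 g/mol = 0.088845 mol
mol H = 2 × 2.401 g H₂O ÷ 18.015 g/mol = 0.26656 mol
mol N = 2 × 1.244 g N₂ ÷ 28.014 g/mol = 0.088813 mol
mass O = 3.291 − (1.0671 + 0.26869 + 1.2440) = 0.71119 g → mol O = 0.71119 ÷ 15.999 = 0.044452 mol
Divide by the smallest (0.044452 mol): C 1.999, H 5.996, N 1.998, O 1.000

C2H6N2O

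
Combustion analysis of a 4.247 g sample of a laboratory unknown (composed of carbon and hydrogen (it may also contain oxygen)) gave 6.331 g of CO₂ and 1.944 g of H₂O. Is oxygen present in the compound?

yes

mol C = 6.331 g CO₂ ÷ 44.009 g/mol = 0.14386 mol
mol H = 2 × 1.944 g H₂O ÷ 18.015 g/mol = 0.21582 mol
C and H account for only 1.9454 g of the 4.247 g sample; the remaining 2.3016 g must be oxygen.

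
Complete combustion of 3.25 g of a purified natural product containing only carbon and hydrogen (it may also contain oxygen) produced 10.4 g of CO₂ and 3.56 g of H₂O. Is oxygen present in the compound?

mol C = 10.4 g CO₂ ÷ 44.009 g/mol = 0.2363 mol
mol H = 2 × 3.56 g H₂O ÷ 18.015 g/mol = 0.3952 mol
C and H together account for 3.237 g — essentially the entire 3.25 g sample — so the compound contains no oxygen.

no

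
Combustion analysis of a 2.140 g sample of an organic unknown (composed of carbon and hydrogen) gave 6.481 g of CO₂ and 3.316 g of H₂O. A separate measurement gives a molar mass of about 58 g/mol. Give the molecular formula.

mol C = 6.481 g CO₂ ÷ 44.009 g/mol = 0.14727 mol
mol H = 2 × 3.316 g H₂O ÷ 18.015 g/mol = 0.36814 mol
Divide by the smallest (0.14727 mol): C 1.000, H 2.500
Multiplying each by 2 gives whole numbers: C 2.00, H 5.00
Empirical formula: C2H5
Empirical-formula mass = 29.06 g/mol; 58 ÷ 29.06 ≈ 2, so the molecular formula is C4H10.

C4H10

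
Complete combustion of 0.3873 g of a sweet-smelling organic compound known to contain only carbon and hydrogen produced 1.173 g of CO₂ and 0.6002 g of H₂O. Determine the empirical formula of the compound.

C2H5

mol C = 1.173 g CO₂ ÷ 44.009 g/mol = 0.026654 mol
mol H = 2 × 0.6002 g H₂O ÷ 18.015 g/mol = 0.066633 mol
Divide by the smallest (0.026654 mol): C 1.000, H 2.500
Multiplying each by 2 gives whole numbers: C 2.00, H 5.00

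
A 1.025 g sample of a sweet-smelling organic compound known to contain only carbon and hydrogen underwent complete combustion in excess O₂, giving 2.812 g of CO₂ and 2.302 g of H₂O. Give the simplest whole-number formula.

mol C = 2.812 g CO₂ ÷ 44.009 g/mol = 0.063896 mol
mol H = 2 × 2.302 g H₂O ÷ 18.015 g/mol = 0.25556 mol
Divide by the smallest (0.063896 mol): C 1.000, H 4.000

CH4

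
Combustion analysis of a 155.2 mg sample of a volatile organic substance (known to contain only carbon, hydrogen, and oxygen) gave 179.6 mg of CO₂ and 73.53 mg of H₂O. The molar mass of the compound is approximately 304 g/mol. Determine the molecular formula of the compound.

C8H16O12

mol C = 0.1796 g CO₂ ÷ 44.009 g/mol = 0.0040810 mol
mol H = 2 × 0.07353 g H₂O ÷ 18.015 g/mol = 0.0081632 mol
mass O = 0.1552 − (0.049017 + 0.0082285) = 0.097955 g → mol O = 0.097955 ÷ 15.999 = 0.0061226 mol
Divide by the smallest (0.0040810 mol): C 1.000, H 2.000, O 1.500
Multiplying each by 2 gives whole numbers: C 2.00, H 4.00, O 3.00
Empirical formula: C2H4O3
Empirical-formula mass = 76.05 g/mol; 304 ÷ 76.05 ≈ 4, so the molecular formula is C8H16O12.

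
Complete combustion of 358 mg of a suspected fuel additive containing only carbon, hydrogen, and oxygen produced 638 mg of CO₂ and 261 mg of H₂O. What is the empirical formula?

mol C = 0.638 g CO₂ ÷ 44.009 g/mol = 0.01450 mol
mol H = 2 × 0.261 g H₂O ÷ 18.015 g/mol = 0.02898 mol
mass O = 0.358 − (0.1741 + 0.02921) = 0.1547 g → mol O = 0.1547 ÷ 15.999 = 0.009667 mol
Divide by the smallest (0.009667 mol): C 1.500, H 2.997, O 1.000
Multiplying each by 2 gives whole numbers: C 3.00, H 5.99, O 2.00

C3H6O2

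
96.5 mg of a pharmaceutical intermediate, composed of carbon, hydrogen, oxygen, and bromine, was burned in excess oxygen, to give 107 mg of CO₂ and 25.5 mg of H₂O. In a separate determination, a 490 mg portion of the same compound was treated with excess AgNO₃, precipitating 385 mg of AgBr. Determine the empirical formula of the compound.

C6H7BrO5

mol C = 0.107 g CO₂ ÷ 44.009 g/mol = 0.002431 mol
mol H = 2 × 0.0255 g H₂O ÷ 18.015 g/mol = 0.002831 mol
From the AgBr data: mol Br per gram of compound = (0.385 ÷ 187.772) ÷ 0.490 = 0.004184 mol/g, so in the 0.0965 g combustion sample mol Br = 0.0004038 mol
mass O = 0.0965 − (0.02920 + 0.002854 + 0.03226) = 0.03218 g → mol O = 0.03218 ÷ 15.999 = 0.002011 mol
Divide by the smallest (0.0004038 mol): C 6.021, H 7.011, Br 1.000, O 4.981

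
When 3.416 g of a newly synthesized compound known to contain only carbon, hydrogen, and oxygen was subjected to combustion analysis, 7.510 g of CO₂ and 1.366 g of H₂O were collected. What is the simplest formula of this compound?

C9H8O4

mol C = 7.510 g CO₂ ÷ 44.009 g/mol = 0.17065 mol
mol H = 2 × 1.366 g H₂O ÷ 18.015 g/mol = 0.15165 mol
mass O = 3.416 − (2.0496 + 0.15286) = 1.2135 g → mol O = 1.2135 ÷ 15.999 = 0.075848 mol
Divide by the smallest (0.075848 mol): C 2.250, H 1.999, O 1.000
Multiplying each by 4 gives whole numbers: C 9.00, H 8.00, O 4.00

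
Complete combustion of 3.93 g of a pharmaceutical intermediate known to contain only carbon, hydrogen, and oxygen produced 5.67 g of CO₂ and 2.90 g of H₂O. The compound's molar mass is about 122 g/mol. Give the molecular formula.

C4H10O4

mol C = 5.67 g CO₂ ÷ 44.009 g/mol = 0.1288 mol
mol H = 2 × 2.90 g H₂O ÷ 18.015 g/mol = 0.3220 mol
mass O = 3.93 − (1.547 + 0.3245) = 2.058 g → mol O = 2.058 ÷ 15.999 = 0.1286 mol
Divide by the smallest (0.1286 mol): C 1.002, H 2.503, O 1.000
Multiplying each by 2 gives whole numbers: C 2.00, H 5.01, O 2.00
Empirical formula: C2H5O2
Empirical-formula mass = 61.06 g/mol; 122 ÷ 61.06 ≈ 2, so the molecular formula is C4H10O4.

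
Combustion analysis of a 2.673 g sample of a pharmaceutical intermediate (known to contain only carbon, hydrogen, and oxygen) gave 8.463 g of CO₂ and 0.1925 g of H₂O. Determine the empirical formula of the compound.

mol C = 8.463 g CO₂ ÷ 44.009 g/mol = 0.19230 mol
mol H = 2 × 0.1925 g H₂O ÷ 18.015 g/mol = 0.021371 mol
mass O = 2.673 − (2.3097 + 0.021542) = 0.34172 g → mol O = 0.34172 ÷ 15.999 = 0.021359 mol
Divide by the smallest (0.021359 mol): C 9.003, H 1.001, O 1.000

C9HO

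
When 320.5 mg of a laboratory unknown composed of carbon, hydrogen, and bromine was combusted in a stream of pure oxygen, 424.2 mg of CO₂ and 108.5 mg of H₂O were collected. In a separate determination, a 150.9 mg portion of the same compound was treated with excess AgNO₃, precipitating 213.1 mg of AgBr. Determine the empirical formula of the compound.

C4H5Br

mol C = 0.4242 g CO₂ ÷ 44.009 g/mol = 0.0096389 mol
mol H = 2 × 0.1085 g H₂O ÷ 18.015 g/mol = 0.012046 mol
From the AgBr data: mol Br per gram of compound = (0.2131 ÷ 187.772) ÷ 0.1509 = 0.0075208 mol/g, so in the 0.3205 g combustion sample mol Br = 0.0024104 mol
Divide by the smallest (0.0024104 mol): C 3.999, H 4.997, Br 1.000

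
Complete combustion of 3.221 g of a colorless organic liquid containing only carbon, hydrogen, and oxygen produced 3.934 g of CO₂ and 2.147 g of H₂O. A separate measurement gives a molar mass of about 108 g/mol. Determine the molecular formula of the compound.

C3H8O4

mol C = 3.934 g CO₂ ÷ 44.009 g/mol = 0.089391 mol
mol H = 2 × 2.147 g H₂O ÷ 18.015 g/mol = 0.23836 mol
mass O = 3.221 − (1.0737 + 0.24026) = 1.9071 g → mol O = 1.9071 ÷ 15.999 = 0.11920 mol
Divide by the smallest (0.089391 mol): C 1.000, H 2.666, O 1.333
Multiplying each by 3 gives whole numbers: C 3.00, H 8.00, O 4.00
Empirical formula: C3H8O4
Empirical-formula mass = 108.09 g/mol; 108 ÷ 108.09 ≈ 1, so the molecular formula is C3H8O4.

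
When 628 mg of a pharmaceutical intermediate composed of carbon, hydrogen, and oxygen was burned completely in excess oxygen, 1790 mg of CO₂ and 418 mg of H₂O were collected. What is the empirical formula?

mol C = 1.79 g CO₂ ÷ 44.009 g/mol = 0.04067 mol
mol H = 2 × 0.418 g H₂O ÷ 18.015 g/mol = 0.04641 mol
mass O = 0.628 − (0.4885 + 0.04678) = 0.09269 g → mol O = 0.09269 ÷ 15.999 = 0.005794 mol
Divide by the smallest (0.005794 mol): C 7.020, H 8.010, O 1.000

C7H8O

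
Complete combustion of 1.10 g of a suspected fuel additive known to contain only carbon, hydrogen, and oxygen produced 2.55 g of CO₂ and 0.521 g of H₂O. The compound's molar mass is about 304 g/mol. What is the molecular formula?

mol C = 2.55 g CO₂ ÷ 44.009 g/mol = 0.05794 mol
mol H = 2 × 0.521 g H₂O ÷ 18.015 g/mol = 0.05784 mol
mass O = 1.10 − (0.6959 + 0.05830) = 0.3457 g → mol O = 0.3457 ÷ 15.999 = 0.02161 mol
Divide by the smallest (0.02161 mol): C 2.681, H 2.677, O 1.000
Multiplying each by 3 gives whole numbers: C 8.04, H 8.03, O 3.00
Empirical formula: C8H8O3
Empirical-formula mass = 152.15 g/mol; 304 ÷ 152.15 ≈ 2, so the molecular formula is C16H16O6.

C16H16O6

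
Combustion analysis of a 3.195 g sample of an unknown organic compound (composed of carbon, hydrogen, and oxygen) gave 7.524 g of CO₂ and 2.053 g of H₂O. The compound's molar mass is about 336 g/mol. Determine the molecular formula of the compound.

mol C = 7.524 g CO₂ ÷ 44.009 g/mol = 0.17097 mol
mol H = 2 × 2.053 g H₂O ÷ 18.015 g/mol = 0.22792 mol
mass O = 3.195 − (2.0535 + 0.22974) = 0.91179 g → mol O = 0.91179 ÷ 15.999 = 0.056991 mol
Divide by the smallest (0.056991 mol): C 3.000, H 3.999, O 1.000
Empirical formula: C3H4O
Empirical-formula mass = 56.06 g/mol; 336 ÷ 56.06 ≈ 6, so the molecular formula is C18H24O6.

C18H24O6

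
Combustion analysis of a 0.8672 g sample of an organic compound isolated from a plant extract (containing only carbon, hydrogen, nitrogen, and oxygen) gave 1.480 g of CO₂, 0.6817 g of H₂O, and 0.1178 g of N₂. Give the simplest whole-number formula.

C4H9NO2

mol C = 1.480 g CO₂ ÷ 44.009 g/mol = 0.033629 mol
mol H = 2 × 0.6817 g H₂O ÷ 18.015 g/mol = 0.075681 mol
mol N = 2 × 0.1178 g N₂ ÷ 28.014 g/mol = 0.0084101 mol
mass O = 0.8672 − (0.40392 + 0.076287 + 0.11780) = 0.26919 g → mol O = 0.26919 ÷ 15.999 = 0.016825 mol
Divide by the smallest (0.0084101 mol): C 3.999, H 8.999, N 1.000, O 2.001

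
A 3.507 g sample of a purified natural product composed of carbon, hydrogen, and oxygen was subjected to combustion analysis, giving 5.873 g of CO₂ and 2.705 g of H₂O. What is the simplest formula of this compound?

mol C = 5.873 g CO₂ ÷ 44.009 g/mol = 0.13345 mol
mol H = 2 × 2.705 g H₂O ÷ 18.015 g/mol = 0.30031 mol
mass O = 3.507 − (1.6029 + 0.30271) = 1.6014 g → mol O = 1.6014 ÷ 15.999 = 0.10010 mol
Divide by the smallest (0.10010 mol): C 1.333, H 3.000, O 1.000
Multiplying each by 3 gives whole numbers: C 4.00, H 9.00, O 3.00

C4H9O3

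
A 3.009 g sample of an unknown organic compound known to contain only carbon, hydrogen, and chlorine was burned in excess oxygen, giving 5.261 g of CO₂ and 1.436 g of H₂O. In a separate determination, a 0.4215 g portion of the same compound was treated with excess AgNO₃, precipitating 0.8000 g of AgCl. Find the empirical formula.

C3H4Cl

mol C = 5.261 g CO₂ ÷ 44.009 g/mol = 0.11954 mol
mol H = 2 × 1.436 g H₂O ÷ 18.015 g/mol = 0.15942 mol
From the AgCl data: mol Cl per gram of compound = (0.8000 ÷ 143.318) ÷ 0.4215 = 0.013243 mol/g, so in the 3.009 g combustion sample mol Cl = 0.039849 mol
Divide by the smallest (0.039849 mol): C 3.000, H 4.001, Cl 1.000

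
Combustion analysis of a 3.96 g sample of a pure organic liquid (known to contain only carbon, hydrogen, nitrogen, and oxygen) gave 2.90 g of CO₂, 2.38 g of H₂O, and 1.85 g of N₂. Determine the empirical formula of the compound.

mol C = 2.90 g CO₂ ÷ 44.009 g/mol = 0.06590 mol
mol H = 2 × 2.38 g H₂O ÷ 18.015 g/mol = 0.2642 mol
mol N = 2 × 1.85 g N₂ ÷ 28.014 g/mol = 0.1321 mol
mass O = 3.96 − (0.7915 + 0.2663 + 1.850) = 1.052 g → mol O = 1.052 ÷ 15.999 = 0.06577 mol
Divide by the smallest (0.06577 mol): C 1.002, H 4.018, N 2.008, O 1.000

CH4N2O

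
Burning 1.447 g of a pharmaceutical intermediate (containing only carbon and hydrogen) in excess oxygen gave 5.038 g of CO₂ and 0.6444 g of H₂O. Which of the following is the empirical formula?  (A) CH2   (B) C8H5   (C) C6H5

mol C = 5.038 g CO₂ ÷ 44.009 g/mol = 0.11448 mol
mol H = 2 × 0.6444 g H₂O ÷ 18.015 g/mol = 0.071540 mol
Divide by the smallest (0.071540 mol): C 1.600, H 1.000
Multiplying each by 5 gives whole numbers: C 8.00, H 5.00

(B) C8H5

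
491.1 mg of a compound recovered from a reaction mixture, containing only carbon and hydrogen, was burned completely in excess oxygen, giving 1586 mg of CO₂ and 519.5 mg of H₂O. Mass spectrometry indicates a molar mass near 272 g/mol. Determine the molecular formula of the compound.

mol C = 1.586 g CO₂ ÷ 44.009 g/mol = 0.036038 mol
mol H = 2 × 0.5195 g H₂O ÷ 18.015 g/mol = 0.057674 mol
Divide by the smallest (0.036038 mol): C 1.000, H 1.600
Multiplying each by 5 gives whole numbers: C 5.00, H 8.00
Empirical formula: C5H8
Empirical-formula mass = 68.12 g/mol; 272 ÷ 68.12 ≈ 4, so the molecular formula is C20H32.

C20H32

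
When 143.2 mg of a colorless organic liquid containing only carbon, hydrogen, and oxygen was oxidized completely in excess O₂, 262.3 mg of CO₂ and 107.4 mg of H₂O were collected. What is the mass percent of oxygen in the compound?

mol C = 0.2623 g CO₂ ÷ 44.009 g/mol = 0.0059601 mol
mol H = 2 × 0.1074 g H₂O ÷ 18.015 g/mol = 0.011923 mol
mass O = 0.1432 − (0.071587 + 0.012019) = 0.059594 g → mol O = 0.059594 ÷ 15.999 = 0.0037249 mol
mass % O = 0.059594 g ÷ 0.1432 g × 100%

41.62%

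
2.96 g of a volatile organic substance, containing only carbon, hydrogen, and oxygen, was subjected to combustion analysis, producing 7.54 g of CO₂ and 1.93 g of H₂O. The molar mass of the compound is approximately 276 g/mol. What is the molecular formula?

C16H20O4

mol C = 7.54 g CO₂ ÷ 44.009 g/mol = 0.1713 mol
mol H = 2 × 1.93 g H₂O ÷ 18.015 g/mol = 0.2143 mol
mass O = 2.96 − (2.058 + 0.2160) = 0.6862 g → mol O = 0.6862 ÷ 15.999 = 0.04289 mol
Divide by the smallest (0.04289 mol): C 3.995, H 4.996, O 1.000
Empirical formula: C4H5O
Empirical-formula mass = 69.08 g/mol; 276 ÷ 69.08 ≈ 4, so the molecular formula is C16H20O4.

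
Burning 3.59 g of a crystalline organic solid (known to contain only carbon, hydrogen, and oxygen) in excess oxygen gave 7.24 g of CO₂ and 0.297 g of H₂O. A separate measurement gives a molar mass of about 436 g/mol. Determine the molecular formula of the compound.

C20H4O12

mol C = 7.24 g CO₂ ÷ 44.009 g/mol = 0.1645 mol
mol H = 2 × 0.297 g H₂O ÷ 18.015 g/mol = 0.03297 mol
mass O = 3.59 − (1.976 + 0.03324) = 1.581 g → mol O = 1.581 ÷ 15.999 = 0.09881 mol
Divide by the smallest (0.03297 mol): C 4.989, H 1.000, O 2.997
Empirical formula: C5HO3
Empirical-formula mass = 109.06 g/mol; 436 ÷ 109.06 ≈ 4, so the molecular formula is C20H4O12.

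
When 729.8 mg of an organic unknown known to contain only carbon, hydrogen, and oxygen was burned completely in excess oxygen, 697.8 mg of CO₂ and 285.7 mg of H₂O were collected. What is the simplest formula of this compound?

CH2O2

mol C = 0.6978 g CO₂ ÷ 44.009 g/mol = 0.015856 mol
mol H = 2 × 0.2857 g H₂O ÷ 18.015 g/mol = 0.031718 mol
mass O = 0.7298 − (0.19044 + 0.031972) = 0.50738 g → mol O = 0.50738 ÷ 15.999 = 0.031713 mol
Divide by the smallest (0.015856 mol): C 1.000, H 2.000, O 2.000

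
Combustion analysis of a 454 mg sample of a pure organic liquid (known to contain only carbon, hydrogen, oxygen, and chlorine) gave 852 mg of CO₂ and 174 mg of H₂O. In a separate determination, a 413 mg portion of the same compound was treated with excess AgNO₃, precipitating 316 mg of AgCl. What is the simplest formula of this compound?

mol C = 0.852 g CO₂ ÷ 44.009 g/mol = 0.01936 mol
mol H = 2 × 0.174 g H₂O ÷ 18.015 g/mol = 0.01932 mol
From the AgCl data: mol Cl per gram of compound = (0.316 ÷ 143.318) ÷ 0.413 = 0.005339 mol/g, so in the 0.454 g combustion sample mol Cl = 0.002424 mol
mass O = 0.454 − (0.2325 + 0.01947 + 0.08592) = 0.1161 g → mol O = 0.1161 ÷ 15.999 = 0.007255 mol
Divide by the smallest (0.002424 mol): C 7.987, H 7.970, Cl 1.000, O 2.993

C8H8ClO3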